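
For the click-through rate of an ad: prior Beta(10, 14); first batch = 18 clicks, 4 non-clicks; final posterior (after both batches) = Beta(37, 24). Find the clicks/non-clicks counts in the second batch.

9 clicks and 6 non-clicks

Because Beta–binomial updating is additive in the counts, the combined data contributed (α_post−α_prior, β_post−β_prior) successes and failures.
Total across both batches: 37−10=27 clicks, 24−14=10 non-clicks.
Subtract the first batch: 27−18=9 clicks and 10−4=6 non-clicks.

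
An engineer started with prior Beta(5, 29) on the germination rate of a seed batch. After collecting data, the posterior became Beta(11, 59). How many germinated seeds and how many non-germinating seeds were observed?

A Beta(a, b) prior with s successes and f failures in binomial data gives a Beta(a+s, b+f) posterior.
Match parameters: s=11−5=6, f=59−29=30.

6 germinated seeds and 30 non-germinating seeds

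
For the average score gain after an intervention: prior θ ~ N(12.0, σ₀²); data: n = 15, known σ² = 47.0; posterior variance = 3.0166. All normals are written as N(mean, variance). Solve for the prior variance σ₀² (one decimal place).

Posterior precision equals prior precision plus data precision: 1/σ_n² = 1/σ₀² + n/σ².
So 1/σ₀² = 1/3.0166 − 15/47.0 = 0.331499 − 0.319149 = 0.012350.
Hence σ₀² = 1/0.012350 ≈ 81.0.

σ₀² = 81.0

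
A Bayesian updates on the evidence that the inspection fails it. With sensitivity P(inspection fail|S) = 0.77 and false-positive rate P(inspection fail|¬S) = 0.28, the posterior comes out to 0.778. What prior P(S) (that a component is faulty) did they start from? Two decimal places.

P(S) = 0.56

Bayes' rule in odds form gives O(S|E) = O(S)·[P(E|S)/P(E|¬S)], hence O(S) = O(S|E)/LR.
Posterior odds = 0.778/(1−0.778) = 3.5045. LR = 0.77/0.28 = 2.7500.
Prior odds = 3.5045/2.7500 = 1.2744, so P(S) = 1.2744/(1+1.2744) ≈ 0.56.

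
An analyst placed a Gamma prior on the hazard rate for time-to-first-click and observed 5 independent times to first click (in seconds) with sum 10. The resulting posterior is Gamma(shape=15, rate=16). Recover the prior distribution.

Gamma(shape=10, rate=6)

For an exponential likelihood with a Gamma(α, β) prior on the rate, n observations with total T give posterior Gamma(α+n, β+T).
So α = 15 − 5 = 10 and β = 16 − 10 = 6.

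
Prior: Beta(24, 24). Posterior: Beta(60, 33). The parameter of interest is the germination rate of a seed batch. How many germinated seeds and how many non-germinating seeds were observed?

A Beta(α, β) prior with s successes and f failures in binomial data gives a Beta(α+s, β+f) posterior.
Match parameters: s=60−24=36, f=33−24=9.

36 germinated seeds and 9 non-germinating seeds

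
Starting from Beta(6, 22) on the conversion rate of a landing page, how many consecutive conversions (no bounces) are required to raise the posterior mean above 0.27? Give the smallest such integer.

After k conversions and 0 bounces the posterior is Beta(6+k, 22), with mean (6+k)/(6+22+k).
Set (6+k)/(28+k) > 0.27 and solve: k > (0.27·28 − 6)/(1 − 0.27) = 2.137.
The smallest integer exceeding 2.137 is 3, and checking k=3: (9)/(31) = 0.2903 > 0.27.

k = 3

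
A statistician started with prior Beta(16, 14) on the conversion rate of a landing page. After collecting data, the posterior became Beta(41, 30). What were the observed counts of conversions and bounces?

25 conversions and 16 bounces

Under Beta–binomial conjugacy the posterior parameters are (a+s, b+f).
So s = 41 − 16 = 25 and f = 30 − 14 = 16.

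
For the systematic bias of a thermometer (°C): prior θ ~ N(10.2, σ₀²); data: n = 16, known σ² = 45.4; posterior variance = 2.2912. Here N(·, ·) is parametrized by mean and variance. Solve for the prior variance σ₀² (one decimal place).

For the Normal–Normal model with known σ², precisions add: τ_n = τ₀ + n/σ².
So 1/σ₀² = 1/2.2912 − 16/45.4 = 0.436453 − 0.352423 = 0.084030.
Hence σ₀² = 1/0.084030 ≈ 11.9.

σ₀² = 11.9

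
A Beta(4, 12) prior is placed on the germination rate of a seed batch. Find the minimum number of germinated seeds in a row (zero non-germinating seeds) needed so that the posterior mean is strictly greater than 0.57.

After k germinated seeds and 0 non-germinating seeds the posterior is Beta(4+k, 12), with mean (4+k)/(4+12+k).
Set (4+k)/(16+k) > 0.57 and solve: k > (0.57·16 − 4)/(1 − 0.57) = 11.907.
The smallest integer exceeding 11.907 is 12, and checking k=12: (16)/(28) = 0.5714 > 0.57.

k = 12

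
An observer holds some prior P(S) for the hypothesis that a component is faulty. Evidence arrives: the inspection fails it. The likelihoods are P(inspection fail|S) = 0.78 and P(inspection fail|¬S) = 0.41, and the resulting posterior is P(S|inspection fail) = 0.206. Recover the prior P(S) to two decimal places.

P(S) = 0.12

In odds form, posterior odds = prior odds × likelihood ratio, so prior odds = posterior odds ÷ LR.
Posterior odds = 0.206/(1−0.206) = 0.2594. LR = 0.78/0.41 = 1.9024.
Prior odds = 0.2594/1.9024 = 0.1364, so P(S) = 0.1364/(1+0.1364) ≈ 0.12.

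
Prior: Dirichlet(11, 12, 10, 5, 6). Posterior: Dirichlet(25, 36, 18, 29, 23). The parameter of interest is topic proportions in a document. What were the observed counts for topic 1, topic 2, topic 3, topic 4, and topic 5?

counts (14, 24, 8, 24, 17)

For a Dirichlet(α) prior with multinomial counts c, the posterior is Dirichlet(α + c) componentwise.
Counts are posterior − prior componentwise: 25−11=14, 36−12=24, 18−10=8, 29−5=24, 23−6=17.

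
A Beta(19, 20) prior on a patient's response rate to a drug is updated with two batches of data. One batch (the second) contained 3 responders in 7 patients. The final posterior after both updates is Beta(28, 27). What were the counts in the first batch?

Because Beta–binomial updating is additive in the counts, the combined data contributed (α_post−α_prior, β_post−β_prior) successes and failures.
Total across both batches: 28−19=9 responders, 27−20=7 non-responders.
Subtract the second batch: 9−3=6 responders and 7−4=3 non-responders.

6 responders and 3 non-responders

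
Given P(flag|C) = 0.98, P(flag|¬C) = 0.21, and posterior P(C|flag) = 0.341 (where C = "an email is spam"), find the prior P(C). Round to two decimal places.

P(C) = 0.10

Bayes' rule in odds form gives O(C|E) = O(C)·[P(E|C)/P(E|¬C)], hence O(C) = O(C|E)/LR.
Posterior odds = 0.341/(1−0.341) = 0.5175. LR = 0.98/0.21 = 4.6667.
Prior odds = 0.5175/4.6667 = 0.1109, so P(C) = 0.1109/(1+0.1109) ≈ 0.10.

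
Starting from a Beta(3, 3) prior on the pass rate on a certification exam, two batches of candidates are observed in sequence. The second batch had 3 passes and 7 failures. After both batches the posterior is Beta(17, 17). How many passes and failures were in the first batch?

11 passes and 7 failures

Sequential conjugate updates are equivalent to a single update on the pooled data, so total successes = posterior α − prior α and total failures = posterior β − prior β.
Total across both batches: 17−3=14 passes, 17−3=14 failures.
Subtract the second batch: 14−3=11 passes and 14−7=7 failures.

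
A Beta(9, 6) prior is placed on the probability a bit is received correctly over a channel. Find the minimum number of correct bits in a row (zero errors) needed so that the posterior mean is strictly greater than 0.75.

After k correct bits and 0 errors the posterior is Beta(9+k, 6), with mean (9+k)/(9+6+k).
Set (9+k)/(15+k) > 0.75 and solve: k > (0.75·15 − 9)/(1 − 0.75) = 9.000.
The smallest integer exceeding 9.000 is 10, and checking k=10: (19)/(25) = 0.7600 > 0.75.

k = 10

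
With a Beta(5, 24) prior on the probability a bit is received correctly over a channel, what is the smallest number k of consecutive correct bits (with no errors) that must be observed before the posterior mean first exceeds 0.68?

k = 47

After k correct bits and 0 errors the posterior is Beta(5+k, 24), with mean (5+k)/(5+24+k).
Set (5+k)/(29+k) > 0.68 and solve: k > (0.68·29 − 5)/(1 − 0.68) = 46.000.
The smallest integer exceeding 46.000 is 47, and checking k=47: (52)/(76) = 0.6842 > 0.68.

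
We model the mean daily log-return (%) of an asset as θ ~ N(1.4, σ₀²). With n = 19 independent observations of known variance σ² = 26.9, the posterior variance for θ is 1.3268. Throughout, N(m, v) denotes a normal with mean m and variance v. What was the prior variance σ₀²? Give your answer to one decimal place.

Posterior precision equals prior precision plus data precision: 1/σ_n² = 1/σ₀² + n/σ².
So 1/σ₀² = 1/1.3268 − 19/26.9 = 0.753693 − 0.706320 = 0.047373.
Hence σ₀² = 1/0.047373 ≈ 21.1.

σ₀² = 21.1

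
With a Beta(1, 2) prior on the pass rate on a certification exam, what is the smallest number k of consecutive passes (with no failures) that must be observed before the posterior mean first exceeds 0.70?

After k passes and 0 failures the posterior is Beta(1+k, 2), with mean (1+k)/(1+2+k).
Set (1+k)/(3+k) > 0.70 and solve: k > (0.70·3 − 1)/(1 − 0.70) = 3.667.
The smallest integer exceeding 3.667 is 4.

k = 4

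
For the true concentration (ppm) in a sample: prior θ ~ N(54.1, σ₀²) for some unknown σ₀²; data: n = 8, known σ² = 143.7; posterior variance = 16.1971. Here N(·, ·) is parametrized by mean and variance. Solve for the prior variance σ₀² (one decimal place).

For the Normal–Normal model with known σ², precisions add: τ_n = τ₀ + n/σ².
So 1/σ₀² = 1/16.1971 − 8/143.7 = 0.061739 − 0.055672 = 0.006067.
Hence σ₀² = 1/0.006067 ≈ 164.8.

σ₀² = 164.8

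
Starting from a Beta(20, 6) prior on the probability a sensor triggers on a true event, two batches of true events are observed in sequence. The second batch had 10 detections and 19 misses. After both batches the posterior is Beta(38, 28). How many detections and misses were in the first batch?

Because Beta–binomial updating is additive in the counts, the combined data contributed (α_post−α_prior, β_post−β_prior) successes and failures.
Total across both batches: 38−20=18 detections, 28−6=22 misses.
Subtract the second batch: 18−10=8 detections and 22−19=3 misses.

8 detections and 3 misses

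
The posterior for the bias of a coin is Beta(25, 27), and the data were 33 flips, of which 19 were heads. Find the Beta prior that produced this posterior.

Under Beta–binomial conjugacy the posterior parameters are (a+s, b+f).
Subtract the data counts: 25−19=6, 27−14=13.

Beta(6, 13)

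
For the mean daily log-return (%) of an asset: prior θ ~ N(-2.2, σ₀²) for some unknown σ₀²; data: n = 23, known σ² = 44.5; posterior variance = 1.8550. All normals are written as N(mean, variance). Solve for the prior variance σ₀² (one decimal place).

σ₀² = 45.0

Posterior precision equals prior precision plus data precision: 1/σ_n² = 1/σ₀² + n/σ².
So 1/σ₀² = 1/1.8550 − 23/44.5 = 0.539084 − 0.516854 = 0.022230.
Hence σ₀² = 1/0.022230 ≈ 45.0.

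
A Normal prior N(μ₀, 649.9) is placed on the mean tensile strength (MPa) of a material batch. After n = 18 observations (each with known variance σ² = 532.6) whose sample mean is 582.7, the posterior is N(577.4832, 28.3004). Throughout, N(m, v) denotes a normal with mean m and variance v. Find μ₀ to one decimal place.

μ₀ = 462.9

With known observation variance, the Normal–Normal posterior has precision τ_n = τ₀ + n/σ² and mean μ_n = (τ₀μ₀ + (n/σ²)x̄)/τ_n.
Here τ₀ = 1/649.9 = 0.001539 and τ_data = 18/532.6 = 0.033796, so τ_n = 0.035335.
Rearranging for μ₀: μ₀ = (μ_n·τ_n − τ_data·x̄)/τ₀ = (577.4832·0.035335 − 0.033796·582.7) / 0.001539 = 0.712440/0.001539 ≈ 462.9.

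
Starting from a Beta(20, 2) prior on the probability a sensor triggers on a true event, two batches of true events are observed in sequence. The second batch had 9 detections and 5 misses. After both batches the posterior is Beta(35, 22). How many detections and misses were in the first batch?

6 detections and 15 misses

Sequential conjugate updates are equivalent to a single update on the pooled data, so total successes = posterior α − prior α and total failures = posterior β − prior β.
Total across both batches: 35−20=15 detections, 22−2=20 misses.
Subtract the second batch: 15−9=6 detections and 20−5=15 misses.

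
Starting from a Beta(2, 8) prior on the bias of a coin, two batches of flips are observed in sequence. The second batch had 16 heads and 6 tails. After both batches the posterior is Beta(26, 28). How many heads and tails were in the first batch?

8 heads and 14 tails

Sequential conjugate updates are equivalent to a single update on the pooled data, so total successes = posterior α − prior α and total failures = posterior β − prior β.
Total across both batches: 26−2=24 heads, 28−8=20 tails.
Subtract the second batch: 24−16=8 heads and 20−6=14 tails.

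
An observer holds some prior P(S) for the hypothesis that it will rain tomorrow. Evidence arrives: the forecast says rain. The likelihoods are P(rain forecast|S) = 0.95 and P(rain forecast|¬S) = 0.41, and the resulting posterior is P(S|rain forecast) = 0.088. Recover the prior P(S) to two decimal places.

In odds form, posterior odds = prior odds × likelihood ratio, so prior odds = posterior odds ÷ LR.
Posterior odds = 0.088/(1−0.088) = 0.0965. LR = 0.95/0.41 = 2.3171.
Prior odds = 0.0965/2.3171 = 0.0416, so P(S) = 0.0416/(1+0.0416) ≈ 0.04.

P(S) = 0.04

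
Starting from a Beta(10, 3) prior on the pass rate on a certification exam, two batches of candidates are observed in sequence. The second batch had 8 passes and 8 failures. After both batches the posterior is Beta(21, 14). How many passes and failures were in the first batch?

3 passes and 3 failures

Sequential conjugate updates are equivalent to a single update on the pooled data, so total successes = posterior α − prior α and total failures = posterior β − prior β.
Total across both batches: 21−10=11 passes, 14−3=11 failures.
Subtract the second batch: 11−8=3 passes and 11−8=3 failures.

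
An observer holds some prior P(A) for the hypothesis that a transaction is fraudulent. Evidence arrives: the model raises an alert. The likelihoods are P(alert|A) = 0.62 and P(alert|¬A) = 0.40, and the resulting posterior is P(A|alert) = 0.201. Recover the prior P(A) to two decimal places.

Bayes' rule in odds form gives O(A|E) = O(A)·[P(E|A)/P(E|¬A)], hence O(A) = O(A|E)/LR.
Posterior odds = 0.201/(1−0.201) = 0.2516. LR = 0.62/0.40 = 1.5500.
Prior odds = 0.2516/1.5500 = 0.1623, so P(A) = 0.1623/(1+0.1623) ≈ 0.14.

P(A) = 0.14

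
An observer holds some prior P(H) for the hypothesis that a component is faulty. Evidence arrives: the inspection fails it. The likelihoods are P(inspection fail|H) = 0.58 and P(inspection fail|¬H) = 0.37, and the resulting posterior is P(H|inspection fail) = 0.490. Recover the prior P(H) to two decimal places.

In odds form, posterior odds = prior odds × likelihood ratio, so prior odds = posterior odds ÷ LR.
Posterior odds = 0.490/(1−0.490) = 0.9608. LR = 0.58/0.37 = 1.5676.
Prior odds = 0.9608/1.5676 = 0.6129, so P(H) = 0.6129/(1+0.6129) ≈ 0.38.

P(H) = 0.38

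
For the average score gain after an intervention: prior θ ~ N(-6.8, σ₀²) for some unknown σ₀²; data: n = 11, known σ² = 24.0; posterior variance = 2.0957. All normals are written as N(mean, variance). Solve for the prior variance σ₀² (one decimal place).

σ₀² = 53.1

Posterior precision equals prior precision plus data precision: 1/σ_n² = 1/σ₀² + n/σ².
So 1/σ₀² = 1/2.0957 − 11/24.0 = 0.477168 − 0.458333 = 0.018835.
Hence σ₀² = 1/0.018835 ≈ 53.1.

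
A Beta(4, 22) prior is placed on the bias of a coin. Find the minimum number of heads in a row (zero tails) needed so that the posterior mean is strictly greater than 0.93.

After k heads and 0 tails the posterior is Beta(4+k, 22), with mean (4+k)/(4+22+k).
Set (4+k)/(26+k) > 0.93 and solve: k > (0.93·26 − 4)/(1 − 0.93) = 288.286.
The smallest integer exceeding 288.286 is 289, and checking k=289: (293)/(315) = 0.9302 > 0.93.

k = 289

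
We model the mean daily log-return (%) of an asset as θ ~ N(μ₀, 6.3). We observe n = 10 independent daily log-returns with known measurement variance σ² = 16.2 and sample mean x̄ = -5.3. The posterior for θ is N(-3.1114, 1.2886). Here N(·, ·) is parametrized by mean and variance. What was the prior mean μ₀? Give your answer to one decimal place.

μ₀ = 5.4

The posterior mean is a precision-weighted average: μ_n = (τ₀μ₀ + τ_data·x̄)/(τ₀+τ_data), with τ₀=1/σ₀² and τ_data=n/σ².
Here τ₀ = 1/6.3 = 0.158730 and τ_data = 10/16.2 = 0.617284, so τ_n = 0.776014.
Rearranging for μ₀: μ₀ = (μ_n·τ_n − τ_data·x̄)/τ₀ = (-3.1114·0.776014 − 0.617284·-5.3) / 0.158730 = 0.857115/0.158730 ≈ 5.4.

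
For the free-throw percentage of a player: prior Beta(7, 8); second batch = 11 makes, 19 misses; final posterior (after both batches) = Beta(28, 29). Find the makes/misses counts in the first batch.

10 makes and 2 misses

Because Beta–binomial updating is additive in the counts, the combined data contributed (α_post−α_prior, β_post−β_prior) successes and failures.
Total across both batches: 28−7=21 makes, 29−8=21 misses.
Subtract the second batch: 21−11=10 makes and 21−19=2 misses.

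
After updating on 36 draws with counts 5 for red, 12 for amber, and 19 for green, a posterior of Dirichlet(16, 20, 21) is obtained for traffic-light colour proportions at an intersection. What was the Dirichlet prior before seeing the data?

For a Dirichlet(α) prior with multinomial counts c, the posterior is Dirichlet(α + c) componentwise.
Subtract each count from the matching posterior parameter: 16−5=11, 20−12=8, 21−19=2.

Dirichlet(11, 8, 2)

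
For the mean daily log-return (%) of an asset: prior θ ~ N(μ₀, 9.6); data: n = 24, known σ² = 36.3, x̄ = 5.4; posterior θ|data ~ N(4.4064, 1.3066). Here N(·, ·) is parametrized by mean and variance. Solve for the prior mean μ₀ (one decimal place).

The posterior mean is a precision-weighted average: μ_n = (τ₀μ₀ + τ_data·x̄)/(τ₀+τ_data), with τ₀=1/σ₀² and τ_data=n/σ².
Here τ₀ = 1/9.6 = 0.104167 and τ_data = 24/36.3 = 0.661157, so τ_n = 0.765324.
Rearranging for μ₀: μ₀ = (μ_n·τ_n − τ_data·x̄)/τ₀ = (4.4064·0.765324 − 0.661157·5.4) / 0.104167 = -0.197924/0.104167 ≈ -1.9.

μ₀ = -1.9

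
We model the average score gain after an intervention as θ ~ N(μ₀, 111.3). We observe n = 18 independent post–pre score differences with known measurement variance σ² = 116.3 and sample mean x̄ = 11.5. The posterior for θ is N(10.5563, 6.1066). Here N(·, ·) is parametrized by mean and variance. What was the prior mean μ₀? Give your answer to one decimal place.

μ₀ = -5.7

With known observation variance, the Normal–Normal posterior has precision τ_n = τ₀ + n/σ² and mean μ_n = (τ₀μ₀ + (n/σ²)x̄)/τ_n.
Here τ₀ = 1/111.3 = 0.008985 and τ_data = 18/116.3 = 0.154772, so τ_n = 0.163757.
Rearranging for μ₀: μ₀ = (μ_n·τ_n − τ_data·x̄)/τ₀ = (10.5563·0.163757 − 0.154772·11.5) / 0.008985 = -0.051210/0.008985 ≈ -5.7.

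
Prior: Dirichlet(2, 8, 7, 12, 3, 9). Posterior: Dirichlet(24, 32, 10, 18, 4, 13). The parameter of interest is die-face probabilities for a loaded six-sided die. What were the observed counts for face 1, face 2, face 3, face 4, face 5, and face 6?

For a Dirichlet(α) prior with multinomial counts c, the posterior is Dirichlet(α + c) componentwise.
Counts are posterior − prior componentwise: 24−2=22, 32−8=24, 10−7=3, 18−12=6, 4−3=1, 13−9=4.

counts (22, 24, 3, 6, 1, 4)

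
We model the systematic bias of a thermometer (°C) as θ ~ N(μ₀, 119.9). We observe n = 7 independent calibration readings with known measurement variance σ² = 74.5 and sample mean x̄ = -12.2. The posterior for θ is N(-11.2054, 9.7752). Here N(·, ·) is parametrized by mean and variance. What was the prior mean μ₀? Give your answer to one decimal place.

μ₀ = 0.0

The posterior mean is a precision-weighted average: μ_n = (τ₀μ₀ + τ_data·x̄)/(τ₀+τ_data), with τ₀=1/σ₀² and τ_data=n/σ².
Here τ₀ = 1/119.9 = 0.008340 and τ_data = 7/74.5 = 0.093960, so τ_n = 0.102300.
Rearranging for μ₀: μ₀ = (μ_n·τ_n − τ_data·x̄)/τ₀ = (-11.2054·0.102300 − 0.093960·-12.2) / 0.008340 = 0.000000/0.008340 ≈ 0.0.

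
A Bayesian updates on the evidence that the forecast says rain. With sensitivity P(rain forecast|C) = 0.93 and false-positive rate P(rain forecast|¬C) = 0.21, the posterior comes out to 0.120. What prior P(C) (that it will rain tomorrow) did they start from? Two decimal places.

In odds form, posterior odds = prior odds × likelihood ratio, so prior odds = posterior odds ÷ LR.
Posterior odds = 0.120/(1−0.120) = 0.1364. LR = 0.93/0.21 = 4.4286.
Prior odds = 0.1364/4.4286 = 0.0308, so P(C) = 0.0308/(1+0.0308) ≈ 0.03.

P(C) = 0.03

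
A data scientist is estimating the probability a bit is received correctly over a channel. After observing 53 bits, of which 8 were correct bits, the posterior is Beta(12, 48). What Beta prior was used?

Beta(4, 3)

Beta is conjugate to the binomial likelihood: posterior = Beta(α+s, β+f).
So α = 12 − 8 = 4 and β = 48 − 45 = 3.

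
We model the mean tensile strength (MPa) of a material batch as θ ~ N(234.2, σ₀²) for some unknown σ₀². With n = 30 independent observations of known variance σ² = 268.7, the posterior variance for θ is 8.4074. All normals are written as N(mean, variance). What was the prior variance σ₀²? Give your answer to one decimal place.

Posterior precision equals prior precision plus data precision: 1/σ_n² = 1/σ₀² + n/σ².
So 1/σ₀² = 1/8.4074 − 30/268.7 = 0.118943 − 0.111649 = 0.007294.
Hence σ₀² = 1/0.007294 ≈ 137.1.

σ₀² = 137.1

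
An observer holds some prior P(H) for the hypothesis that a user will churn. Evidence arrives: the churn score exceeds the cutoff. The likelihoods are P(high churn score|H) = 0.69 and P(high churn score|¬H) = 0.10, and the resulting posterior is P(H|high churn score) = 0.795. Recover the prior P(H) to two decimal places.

Bayes' rule in odds form gives O(H|E) = O(H)·[P(E|H)/P(E|¬H)], hence O(H) = O(H|E)/LR.
Posterior odds = 0.795/(1−0.795) = 3.8780. LR = 0.69/0.10 = 6.9000.
Prior odds = 3.8780/6.9000 = 0.5620, so P(H) = 0.5620/(1+0.5620) ≈ 0.36.

P(H) = 0.36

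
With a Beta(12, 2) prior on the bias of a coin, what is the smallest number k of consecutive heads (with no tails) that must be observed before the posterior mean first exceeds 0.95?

After k heads and 0 tails the posterior is Beta(12+k, 2), with mean (12+k)/(12+2+k).
Set (12+k)/(14+k) > 0.95 and solve: k > (0.95·14 − 12)/(1 − 0.95) = 26.000.
The smallest integer exceeding 26.000 is 27, and checking k=27: (39)/(41) = 0.9512 > 0.95.

k = 27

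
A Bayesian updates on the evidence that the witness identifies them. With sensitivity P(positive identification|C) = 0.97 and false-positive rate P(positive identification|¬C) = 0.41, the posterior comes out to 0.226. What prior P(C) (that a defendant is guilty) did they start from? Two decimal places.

P(C) = 0.11

Bayes' rule in odds form gives O(C|E) = O(C)·[P(E|C)/P(E|¬C)], hence O(C) = O(C|E)/LR.
Posterior odds = 0.226/(1−0.226) = 0.2920. LR = 0.97/0.41 = 2.3659.
Prior odds = 0.2920/2.3659 = 0.1234, so P(C) = 0.1234/(1+0.1234) ≈ 0.11.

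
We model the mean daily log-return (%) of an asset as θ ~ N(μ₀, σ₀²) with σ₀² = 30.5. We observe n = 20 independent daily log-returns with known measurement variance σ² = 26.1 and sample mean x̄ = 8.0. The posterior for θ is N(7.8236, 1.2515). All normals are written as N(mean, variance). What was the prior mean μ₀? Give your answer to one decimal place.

The posterior mean is a precision-weighted average: μ_n = (τ₀μ₀ + τ_data·x̄)/(τ₀+τ_data), with τ₀=1/σ₀² and τ_data=n/σ².
Here τ₀ = 1/30.5 = 0.032787 and τ_data = 20/26.1 = 0.766284, so τ_n = 0.799071.
Rearranging for μ₀: μ₀ = (μ_n·τ_n − τ_data·x̄)/τ₀ = (7.8236·0.799071 − 0.766284·8.0) / 0.032787 = 0.121340/0.032787 ≈ 3.7.

μ₀ = 3.7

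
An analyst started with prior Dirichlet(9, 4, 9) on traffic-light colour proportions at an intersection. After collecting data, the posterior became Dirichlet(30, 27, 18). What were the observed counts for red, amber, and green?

counts (21, 23, 9)

For a Dirichlet(α) prior with multinomial counts c, the posterior is Dirichlet(α + c) componentwise.
Counts are posterior − prior componentwise: 30−9=21, 27−4=23, 18−9=9.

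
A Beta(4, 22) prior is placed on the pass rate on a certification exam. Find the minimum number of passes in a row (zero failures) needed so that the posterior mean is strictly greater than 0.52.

After k passes and 0 failures the posterior is Beta(4+k, 22), with mean (4+k)/(4+22+k).
Set (4+k)/(26+k) > 0.52 and solve: k > (0.52·26 − 4)/(1 − 0.52) = 19.833.
The smallest integer exceeding 19.833 is 20.

k = 20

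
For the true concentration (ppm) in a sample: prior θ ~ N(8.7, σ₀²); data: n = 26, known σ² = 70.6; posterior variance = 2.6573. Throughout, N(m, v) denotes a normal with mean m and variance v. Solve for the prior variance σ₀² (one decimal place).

Posterior precision equals prior precision plus data precision: 1/σ_n² = 1/σ₀² + n/σ².
So 1/σ₀² = 1/2.6573 − 26/70.6 = 0.376322 − 0.368272 = 0.008050.
Hence σ₀² = 1/0.008050 ≈ 124.2.

σ₀² = 124.2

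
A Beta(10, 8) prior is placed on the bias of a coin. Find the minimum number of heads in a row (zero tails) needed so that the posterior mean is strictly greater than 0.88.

k = 49

After k heads and 0 tails the posterior is Beta(10+k, 8), with mean (10+k)/(10+8+k).
Set (10+k)/(18+k) > 0.88 and solve: k > (0.88·18 − 10)/(1 − 0.88) = 48.667.
The smallest integer exceeding 48.667 is 49.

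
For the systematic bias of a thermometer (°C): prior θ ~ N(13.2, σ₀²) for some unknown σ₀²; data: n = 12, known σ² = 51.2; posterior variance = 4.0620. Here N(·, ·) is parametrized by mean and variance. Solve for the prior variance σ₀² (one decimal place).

σ₀² = 84.7

Posterior precision equals prior precision plus data precision: 1/σ_n² = 1/σ₀² + n/σ².
So 1/σ₀² = 1/4.0620 − 12/51.2 = 0.246184 − 0.234375 = 0.011809.
Hence σ₀² = 1/0.011809 ≈ 84.7.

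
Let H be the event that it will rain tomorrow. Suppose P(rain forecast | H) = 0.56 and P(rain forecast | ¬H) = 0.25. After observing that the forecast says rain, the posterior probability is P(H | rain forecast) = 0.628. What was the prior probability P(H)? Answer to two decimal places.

P(H) = 0.43

Bayes' rule in odds form gives O(H|E) = O(H)·[P(E|H)/P(E|¬H)], hence O(H) = O(H|E)/LR.
Posterior odds = 0.628/(1−0.628) = 1.6882. LR = 0.56/0.25 = 2.2400.
Prior odds = 1.6882/2.2400 = 0.7537, so P(H) = 0.7537/(1+0.7537) ≈ 0.43.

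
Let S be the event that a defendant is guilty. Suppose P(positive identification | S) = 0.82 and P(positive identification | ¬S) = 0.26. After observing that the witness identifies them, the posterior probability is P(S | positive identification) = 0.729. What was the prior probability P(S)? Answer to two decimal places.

P(S) = 0.46

Bayes' rule in odds form gives O(S|E) = O(S)·[P(E|S)/P(E|¬S)], hence O(S) = O(S|E)/LR.
Posterior odds = 0.729/(1−0.729) = 2.6900. LR = 0.82/0.26 = 3.1538.
Prior odds = 2.6900/3.1538 = 0.8529, so P(S) = 0.8529/(1+0.8529) ≈ 0.46.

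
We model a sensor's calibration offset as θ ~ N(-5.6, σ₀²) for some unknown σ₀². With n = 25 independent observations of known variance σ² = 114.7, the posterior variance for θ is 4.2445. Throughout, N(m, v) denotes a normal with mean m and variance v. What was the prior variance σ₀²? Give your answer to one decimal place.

σ₀² = 56.7

Posterior precision equals prior precision plus data precision: 1/σ_n² = 1/σ₀² + n/σ².
So 1/σ₀² = 1/4.2445 − 25/114.7 = 0.235599 − 0.217960 = 0.017639.
Hence σ₀² = 1/0.017639 ≈ 56.7.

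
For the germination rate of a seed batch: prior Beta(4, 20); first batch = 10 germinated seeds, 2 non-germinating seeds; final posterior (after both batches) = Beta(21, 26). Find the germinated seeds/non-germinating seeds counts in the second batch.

Because Beta–binomial updating is additive in the counts, the combined data contributed (α_post−α_prior, β_post−β_prior) successes and failures.
Total across both batches: 21−4=17 germinated seeds, 26−20=6 non-germinating seeds.
Subtract the first batch: 17−10=7 germinated seeds and 6−2=4 non-germinating seeds.

7 germinated seeds and 4 non-germinating seeds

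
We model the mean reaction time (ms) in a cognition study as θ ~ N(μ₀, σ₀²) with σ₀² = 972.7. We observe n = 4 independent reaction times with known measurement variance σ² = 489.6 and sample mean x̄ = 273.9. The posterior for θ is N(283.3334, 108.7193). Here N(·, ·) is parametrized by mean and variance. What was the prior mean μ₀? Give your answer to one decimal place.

The posterior mean is a precision-weighted average: μ_n = (τ₀μ₀ + τ_data·x̄)/(τ₀+τ_data), with τ₀=1/σ₀² and τ_data=n/σ².
Here τ₀ = 1/972.7 = 0.001028 and τ_data = 4/489.6 = 0.008170, so τ_n = 0.009198.
Rearranging for μ₀: μ₀ = (μ_n·τ_n − τ_data·x̄)/τ₀ = (283.3334·0.009198 − 0.008170·273.9) / 0.001028 = 0.368338/0.001028 ≈ 358.3.

μ₀ = 358.3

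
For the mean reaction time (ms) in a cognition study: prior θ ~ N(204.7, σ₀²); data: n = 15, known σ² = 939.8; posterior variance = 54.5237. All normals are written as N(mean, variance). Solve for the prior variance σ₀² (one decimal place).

σ₀² = 420.2

Posterior precision equals prior precision plus data precision: 1/σ_n² = 1/σ₀² + n/σ².
So 1/σ₀² = 1/54.5237 − 15/939.8 = 0.018341 − 0.015961 = 0.002380.
Hence σ₀² = 1/0.002380 ≈ 420.2.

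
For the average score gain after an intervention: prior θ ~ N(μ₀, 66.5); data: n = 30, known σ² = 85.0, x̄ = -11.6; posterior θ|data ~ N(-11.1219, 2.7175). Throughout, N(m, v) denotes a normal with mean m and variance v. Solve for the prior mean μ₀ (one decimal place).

μ₀ = 0.1

The posterior mean is a precision-weighted average: μ_n = (τ₀μ₀ + τ_data·x̄)/(τ₀+τ_data), with τ₀=1/σ₀² and τ_data=n/σ².
Here τ₀ = 1/66.5 = 0.015038 and τ_data = 30/85.0 = 0.352941, so τ_n = 0.367979.
Rearranging for μ₀: μ₀ = (μ_n·τ_n − τ_data·x̄)/τ₀ = (-11.1219·0.367979 − 0.352941·-11.6) / 0.015038 = 0.001490/0.015038 ≈ 0.1.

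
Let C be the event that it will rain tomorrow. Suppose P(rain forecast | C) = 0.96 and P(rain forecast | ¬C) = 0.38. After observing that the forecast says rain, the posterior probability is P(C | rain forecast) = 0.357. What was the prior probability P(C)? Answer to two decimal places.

P(C) = 0.18

Bayes' rule in odds form gives O(C|E) = O(C)·[P(E|C)/P(E|¬C)], hence O(C) = O(C|E)/LR.
Posterior odds = 0.357/(1−0.357) = 0.5552. LR = 0.96/0.38 = 2.5263.
Prior odds = 0.5552/2.5263 = 0.2198, so P(C) = 0.2198/(1+0.2198) ≈ 0.18.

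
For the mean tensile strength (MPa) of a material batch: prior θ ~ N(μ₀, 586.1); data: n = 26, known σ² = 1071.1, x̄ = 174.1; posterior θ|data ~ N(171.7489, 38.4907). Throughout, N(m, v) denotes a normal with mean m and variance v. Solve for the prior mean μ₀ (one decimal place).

μ₀ = 138.3

With known observation variance, the Normal–Normal posterior has precision τ_n = τ₀ + n/σ² and mean μ_n = (τ₀μ₀ + (n/σ²)x̄)/τ_n.
Here τ₀ = 1/586.1 = 0.001706 and τ_data = 26/1071.1 = 0.024274, so τ_n = 0.025980.
Rearranging for μ₀: μ₀ = (μ_n·τ_n − τ_data·x̄)/τ₀ = (171.7489·0.025980 − 0.024274·174.1) / 0.001706 = 0.235933/0.001706 ≈ 138.3.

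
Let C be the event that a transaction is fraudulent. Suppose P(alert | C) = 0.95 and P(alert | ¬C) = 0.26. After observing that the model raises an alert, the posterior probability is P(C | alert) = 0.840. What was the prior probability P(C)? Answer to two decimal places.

P(C) = 0.59

Bayes' rule in odds form gives O(C|E) = O(C)·[P(E|C)/P(E|¬C)], hence O(C) = O(C|E)/LR.
Posterior odds = 0.840/(1−0.840) = 5.2500. LR = 0.95/0.26 = 3.6538.
Prior odds = 5.2500/3.6538 = 1.4369, so P(C) = 1.4369/(1+1.4369) ≈ 0.59.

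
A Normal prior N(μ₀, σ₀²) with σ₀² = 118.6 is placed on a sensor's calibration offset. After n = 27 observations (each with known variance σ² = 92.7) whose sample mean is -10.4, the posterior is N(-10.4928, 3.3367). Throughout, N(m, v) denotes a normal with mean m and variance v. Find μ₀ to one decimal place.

The posterior mean is a precision-weighted average: μ_n = (τ₀μ₀ + τ_data·x̄)/(τ₀+τ_data), with τ₀=1/σ₀² and τ_data=n/σ².
Here τ₀ = 1/118.6 = 0.008432 and τ_data = 27/92.7 = 0.291262, so τ_n = 0.299694.
Rearranging for μ₀: μ₀ = (μ_n·τ_n − τ_data·x̄)/τ₀ = (-10.4928·0.299694 − 0.291262·-10.4) / 0.008432 = -0.115504/0.008432 ≈ -13.7.

μ₀ = -13.7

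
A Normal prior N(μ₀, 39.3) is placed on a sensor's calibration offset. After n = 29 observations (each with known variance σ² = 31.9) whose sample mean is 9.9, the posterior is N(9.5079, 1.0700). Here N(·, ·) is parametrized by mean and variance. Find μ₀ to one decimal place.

The posterior mean is a precision-weighted average: μ_n = (τ₀μ₀ + τ_data·x̄)/(τ₀+τ_data), with τ₀=1/σ₀² and τ_data=n/σ².
Here τ₀ = 1/39.3 = 0.025445 and τ_data = 29/31.9 = 0.909091, so τ_n = 0.934536.
Rearranging for μ₀: μ₀ = (μ_n·τ_n − τ_data·x̄)/τ₀ = (9.5079·0.934536 − 0.909091·9.9) / 0.025445 = -0.114526/0.025445 ≈ -4.5.

μ₀ = -4.5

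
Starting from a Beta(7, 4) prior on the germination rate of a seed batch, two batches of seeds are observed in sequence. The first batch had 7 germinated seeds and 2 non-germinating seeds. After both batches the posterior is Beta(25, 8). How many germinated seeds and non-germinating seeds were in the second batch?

Because Beta–binomial updating is additive in the counts, the combined data contributed (α_post−α_prior, β_post−β_prior) successes and failures.
Total across both batches: 25−7=18 germinated seeds, 8−4=4 non-germinating seeds.
Subtract the first batch: 18−7=11 germinated seeds and 4−2=2 non-germinating seeds.

11 germinated seeds and 2 non-germinating seeds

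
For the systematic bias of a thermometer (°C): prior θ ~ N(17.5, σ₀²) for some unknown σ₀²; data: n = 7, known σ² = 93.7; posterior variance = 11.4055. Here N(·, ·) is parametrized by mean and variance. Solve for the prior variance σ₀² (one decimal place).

Posterior precision equals prior precision plus data precision: 1/σ_n² = 1/σ₀² + n/σ².
So 1/σ₀² = 1/11.4055 − 7/93.7 = 0.087677 − 0.074707 = 0.012970.
Hence σ₀² = 1/0.012970 ≈ 77.1.

σ₀² = 77.1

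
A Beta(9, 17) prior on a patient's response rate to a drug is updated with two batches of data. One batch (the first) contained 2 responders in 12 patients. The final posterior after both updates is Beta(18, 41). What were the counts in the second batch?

7 responders and 14 non-responders

Because Beta–binomial updating is additive in the counts, the combined data contributed (α_post−α_prior, β_post−β_prior) successes and failures.
Total across both batches: 18−9=9 responders, 41−17=24 non-responders.
Subtract the first batch: 9−2=7 responders and 24−10=14 non-responders.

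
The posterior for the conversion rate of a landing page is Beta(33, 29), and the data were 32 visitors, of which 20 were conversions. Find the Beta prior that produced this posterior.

A Beta(α, β) prior with s successes and f failures in binomial data gives a Beta(α+s, β+f) posterior.
Subtract the data counts: 33−20=13, 29−12=17.

Beta(13, 17)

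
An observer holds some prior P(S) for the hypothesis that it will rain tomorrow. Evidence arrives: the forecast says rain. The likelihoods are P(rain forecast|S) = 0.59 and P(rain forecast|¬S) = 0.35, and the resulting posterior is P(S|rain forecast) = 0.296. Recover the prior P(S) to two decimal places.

In odds form, posterior odds = prior odds × likelihood ratio, so prior odds = posterior odds ÷ LR.
Posterior odds = 0.296/(1−0.296) = 0.4205. LR = 0.59/0.35 = 1.6857.
Prior odds = 0.4205/1.6857 = 0.2495, so P(S) = 0.2495/(1+0.2495) ≈ 0.20.

P(S) = 0.20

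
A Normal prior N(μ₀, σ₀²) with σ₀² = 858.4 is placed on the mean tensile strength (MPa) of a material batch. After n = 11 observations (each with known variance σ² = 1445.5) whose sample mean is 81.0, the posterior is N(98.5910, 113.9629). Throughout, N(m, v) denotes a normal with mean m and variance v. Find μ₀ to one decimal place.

With known observation variance, the Normal–Normal posterior has precision τ_n = τ₀ + n/σ² and mean μ_n = (τ₀μ₀ + (n/σ²)x̄)/τ_n.
Here τ₀ = 1/858.4 = 0.001165 and τ_data = 11/1445.5 = 0.007610, so τ_n = 0.008775.
Rearranging for μ₀: μ₀ = (μ_n·τ_n − τ_data·x̄)/τ₀ = (98.5910·0.008775 − 0.007610·81.0) / 0.001165 = 0.248726/0.001165 ≈ 213.5.

μ₀ = 213.5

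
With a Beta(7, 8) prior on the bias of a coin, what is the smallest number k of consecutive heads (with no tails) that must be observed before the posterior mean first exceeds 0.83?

k = 33

After k heads and 0 tails the posterior is Beta(7+k, 8), with mean (7+k)/(7+8+k).
Set (7+k)/(15+k) > 0.83 and solve: k > (0.83·15 − 7)/(1 − 0.83) = 32.059.
The smallest integer exceeding 32.059 is 33.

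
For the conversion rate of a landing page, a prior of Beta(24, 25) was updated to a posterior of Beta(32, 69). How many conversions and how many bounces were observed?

8 conversions and 44 bounces

A Beta(a, b) prior with s successes and f failures in binomial data gives a Beta(a+s, b+f) posterior.
So s = 32 − 24 = 8 and f = 69 − 25 = 44.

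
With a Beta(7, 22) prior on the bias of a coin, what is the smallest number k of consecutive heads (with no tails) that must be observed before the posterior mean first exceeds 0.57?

After k heads and 0 tails the posterior is Beta(7+k, 22), with mean (7+k)/(7+22+k).
Set (7+k)/(29+k) > 0.57 and solve: k > (0.57·29 − 7)/(1 − 0.57) = 22.163.
The smallest integer exceeding 22.163 is 23, and checking k=23: (30)/(52) = 0.5769 > 0.57.

k = 23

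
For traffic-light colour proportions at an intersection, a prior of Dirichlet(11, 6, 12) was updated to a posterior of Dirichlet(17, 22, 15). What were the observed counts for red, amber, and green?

counts (6, 16, 3)

For a Dirichlet(α) prior with multinomial counts c, the posterior is Dirichlet(α + c) componentwise.
Counts are posterior − prior componentwise: 17−11=6, 22−6=16, 15−12=3.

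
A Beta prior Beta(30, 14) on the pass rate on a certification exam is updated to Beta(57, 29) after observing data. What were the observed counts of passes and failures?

27 passes and 15 failures

Beta is conjugate to the binomial likelihood: posterior = Beta(a+s, b+f).
Match parameters: s=57−30=27, f=29−14=15.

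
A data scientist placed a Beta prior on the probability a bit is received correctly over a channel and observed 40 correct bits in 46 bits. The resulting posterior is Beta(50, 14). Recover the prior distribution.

Beta(10, 8)

A Beta(α, β) prior with s successes and f failures in binomial data gives a Beta(α+s, β+f) posterior.
Subtract the data counts: 50−40=10, 14−6=8.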